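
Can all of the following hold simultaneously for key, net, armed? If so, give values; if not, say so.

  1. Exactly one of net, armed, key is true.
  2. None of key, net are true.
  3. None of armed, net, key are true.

UNSATISFIABLE

Case key = True:
  Constraint (2) is violated (key=T) — contradiction.
Case key = False:
  (2) forces net = False.
  (1) with net=F, key=F forces armed = True.
  Constraint (3) is violated (armed=T) — contradiction.
Both cases fail — unsatisfiable.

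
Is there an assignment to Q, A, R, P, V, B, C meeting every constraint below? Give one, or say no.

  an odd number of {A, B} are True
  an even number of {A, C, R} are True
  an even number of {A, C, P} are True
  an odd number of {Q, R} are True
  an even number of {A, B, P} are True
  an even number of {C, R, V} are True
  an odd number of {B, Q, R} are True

Q = False, A = True, R = True, P = True, V = True, B = False, C = False

{A, B}: 1 true → odd ✓
{A, C, R}: 2 true → even ✓
{A, C, P}: 2 true → even ✓
{Q, R}: 1 true → odd ✓
{A, B, P}: 2 true → even ✓
{C, R, V}: 2 true → even ✓
{B, Q, R}: 1 true → odd ✓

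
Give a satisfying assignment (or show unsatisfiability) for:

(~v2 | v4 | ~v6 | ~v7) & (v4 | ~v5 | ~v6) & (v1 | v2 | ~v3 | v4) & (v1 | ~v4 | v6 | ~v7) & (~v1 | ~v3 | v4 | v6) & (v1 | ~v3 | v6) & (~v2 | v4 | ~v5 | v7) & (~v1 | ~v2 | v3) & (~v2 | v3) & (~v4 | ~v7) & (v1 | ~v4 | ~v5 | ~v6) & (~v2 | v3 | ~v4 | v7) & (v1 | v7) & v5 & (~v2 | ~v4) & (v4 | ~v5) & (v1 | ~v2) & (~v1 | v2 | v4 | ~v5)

v1 = True; v2 = False; v3 = False; v4 = True; v5 = True; v6 = True; v7 = False

Unit clause (v5) forces v5 = True.
In (v4 | ~v5) only v4 is left, so v4 = True.
In (~v4 | ~v7) only ~v7 is left, so v7 = False.
In (v1 | v7) only v1 is left, so v1 = True.
In (~v2 | ~v4) only ~v2 is left, so v2 = False.
Set v3 = False.
Set v6 = True.
All clauses satisfied.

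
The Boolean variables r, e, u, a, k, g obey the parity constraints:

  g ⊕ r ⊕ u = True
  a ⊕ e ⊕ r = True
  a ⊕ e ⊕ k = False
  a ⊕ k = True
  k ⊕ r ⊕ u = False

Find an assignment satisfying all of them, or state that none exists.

r=F, e=T, u=T, a=F, k=T, g=F

g ⊕ r ⊕ u = F ⊕ F ⊕ T = True ✓
a ⊕ e ⊕ r = F ⊕ T ⊕ F = True ✓
a ⊕ e ⊕ k = F ⊕ T ⊕ T = False ✓
a ⊕ k = F ⊕ T = True ✓
k ⊕ r ⊕ u = T ⊕ F ⊕ T = False ✓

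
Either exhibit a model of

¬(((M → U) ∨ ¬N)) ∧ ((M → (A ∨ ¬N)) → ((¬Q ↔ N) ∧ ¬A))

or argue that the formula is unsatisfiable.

A = False; M = True; U = False; Q = True; N = True

  ¬(((M → U) ∨ ¬N)) = True
    (M → U) ∨ ¬N = False
      M → U = False
      ¬N = False
  (M → (A ∨ ¬N)) → ((¬Q ↔ N) ∧ ¬A) = True
    M → (A ∨ ¬N) = False
      A ∨ ¬N = False
        ¬N = False
    (¬Q ↔ N) ∧ ¬A = False
      ¬Q ↔ N = False
        ¬Q = False
      ¬A = True
Both conjuncts True, so the formula holds.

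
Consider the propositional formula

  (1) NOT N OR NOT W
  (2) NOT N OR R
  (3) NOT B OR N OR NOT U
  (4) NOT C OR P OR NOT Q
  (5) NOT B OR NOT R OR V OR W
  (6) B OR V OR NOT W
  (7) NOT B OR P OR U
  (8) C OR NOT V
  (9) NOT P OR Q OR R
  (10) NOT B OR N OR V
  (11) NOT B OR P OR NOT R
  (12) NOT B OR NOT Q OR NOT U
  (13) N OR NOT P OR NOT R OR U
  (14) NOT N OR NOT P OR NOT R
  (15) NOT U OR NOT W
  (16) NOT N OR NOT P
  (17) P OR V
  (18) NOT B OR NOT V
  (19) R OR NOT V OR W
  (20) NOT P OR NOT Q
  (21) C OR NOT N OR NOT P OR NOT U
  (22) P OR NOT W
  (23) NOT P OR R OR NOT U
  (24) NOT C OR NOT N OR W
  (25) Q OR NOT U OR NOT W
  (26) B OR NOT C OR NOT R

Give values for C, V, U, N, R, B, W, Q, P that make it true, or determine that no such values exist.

Set C = False.
  then (C OR NOT V) forces V = False.
  then (P OR V) forces P = True.
  then (NOT P OR NOT Q) forces Q = False.
  then (NOT P OR Q OR R) forces R = True.
  then (NOT N OR NOT P OR NOT R) forces N = False.
  then (NOT B OR N OR V) forces B = False.
  then (N OR NOT P OR NOT R OR U) forces U = True.
  then (NOT U OR NOT W) forces W = False.
All clauses satisfied.

C = False, V = False, U = True, N = False, R = True, B = False, W = False, Q = False, P = True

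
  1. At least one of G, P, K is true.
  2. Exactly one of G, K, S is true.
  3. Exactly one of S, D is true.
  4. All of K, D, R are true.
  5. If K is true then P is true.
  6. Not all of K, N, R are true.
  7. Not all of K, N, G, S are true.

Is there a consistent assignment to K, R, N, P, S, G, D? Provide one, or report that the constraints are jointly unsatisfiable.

K=T, R=T, N=F, P=T, S=F, G=F, D=T

  (1) {G, P, K}: 2 true — at least one ✓
  (2) {G, K, S}: 1 true — exactly one ✓
  (3) {S, D}: 1 true — exactly one ✓
  (4) {K, D, R}: all 3 true ✓
  (5) K=T ⇒ P: T ✓
  (6) {K, N, R}: 2/3 true — not all ✓
  (7) {K, N, G, S}: 1/4 true — not all ✓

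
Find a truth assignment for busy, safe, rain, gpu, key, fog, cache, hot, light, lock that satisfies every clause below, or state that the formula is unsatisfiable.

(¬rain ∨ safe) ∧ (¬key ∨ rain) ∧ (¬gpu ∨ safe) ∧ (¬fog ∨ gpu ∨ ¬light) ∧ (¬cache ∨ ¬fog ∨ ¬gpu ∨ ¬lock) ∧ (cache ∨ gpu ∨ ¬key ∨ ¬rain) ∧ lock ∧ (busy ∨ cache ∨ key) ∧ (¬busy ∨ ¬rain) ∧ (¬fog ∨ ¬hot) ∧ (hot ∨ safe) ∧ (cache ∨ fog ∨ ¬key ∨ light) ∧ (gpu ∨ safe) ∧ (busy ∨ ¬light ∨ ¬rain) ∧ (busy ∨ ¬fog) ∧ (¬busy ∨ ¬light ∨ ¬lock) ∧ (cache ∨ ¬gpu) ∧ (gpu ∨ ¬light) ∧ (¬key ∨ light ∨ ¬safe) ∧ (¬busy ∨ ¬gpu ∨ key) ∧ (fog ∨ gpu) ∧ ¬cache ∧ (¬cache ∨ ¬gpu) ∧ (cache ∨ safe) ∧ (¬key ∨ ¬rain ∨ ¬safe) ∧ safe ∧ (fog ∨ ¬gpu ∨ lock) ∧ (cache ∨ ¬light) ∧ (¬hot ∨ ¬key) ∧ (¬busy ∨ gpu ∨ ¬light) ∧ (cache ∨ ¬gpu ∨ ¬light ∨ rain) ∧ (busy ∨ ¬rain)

busy = True, safe = True, rain = False, gpu = False, key = False, fog = True, cache = False, hot = False, light = False, lock = True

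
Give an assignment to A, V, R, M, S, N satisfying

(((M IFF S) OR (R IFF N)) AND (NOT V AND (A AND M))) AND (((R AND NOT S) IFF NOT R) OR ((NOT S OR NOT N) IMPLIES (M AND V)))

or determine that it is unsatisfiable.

A=T; V=F; R=T; M=T; S=T; N=T

  ((M IFF S) OR (R IFF N)) AND (NOT V AND (A AND M)) = True
    (M IFF S) OR (R IFF N) = True
      M IFF S = True
      R IFF N = True
    NOT V AND (A AND M) = True
      NOT V = True
      A AND M = True
  ((R AND NOT S) IFF NOT R) OR ((NOT S OR NOT N) IMPLIES (M AND V)) = True
    (R AND NOT S) IFF NOT R = True
      R AND NOT S = False
        NOT S = False
      NOT R = False
    (NOT S OR NOT N) IMPLIES (M AND V) = True
      NOT S OR NOT N = False
        NOT S = False
        NOT N = False
      M AND V = False
Both conjuncts True, so the formula holds.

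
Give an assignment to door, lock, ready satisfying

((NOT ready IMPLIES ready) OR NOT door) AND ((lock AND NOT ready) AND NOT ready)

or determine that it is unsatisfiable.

door=F, lock=T, ready=F

  (NOT ready IMPLIES ready) OR NOT door = True
    NOT ready IMPLIES ready = False
      NOT ready = True
    NOT door = True
  (lock AND NOT ready) AND NOT ready = True
    lock AND NOT ready = True
      NOT ready = True
    NOT ready = True
Both conjuncts True, so the formula holds.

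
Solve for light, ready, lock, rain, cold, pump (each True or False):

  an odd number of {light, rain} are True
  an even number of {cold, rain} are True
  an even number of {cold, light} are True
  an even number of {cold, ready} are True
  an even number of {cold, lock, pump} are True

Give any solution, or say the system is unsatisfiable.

Adding constraints 1, 2, 3 mod 2: every variable appears an even number of times on the left, so the left side is 0.
But the right sides sum to 1 (mod 2). 0 ≠ 1 — the system is inconsistent.

Unsatisfiable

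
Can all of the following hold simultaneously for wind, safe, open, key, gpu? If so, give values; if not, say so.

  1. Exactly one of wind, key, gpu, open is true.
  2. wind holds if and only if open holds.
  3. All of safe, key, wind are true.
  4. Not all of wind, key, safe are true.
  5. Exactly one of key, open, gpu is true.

The formula is unsatisfiable.

Case wind = True:
  (1) with wind=T forces key = False.
  Constraint (3) is violated (key=F) — contradiction.
Case wind = False:
  Constraint (3) is violated (wind=F) — contradiction.
Both cases fail — unsatisfiable.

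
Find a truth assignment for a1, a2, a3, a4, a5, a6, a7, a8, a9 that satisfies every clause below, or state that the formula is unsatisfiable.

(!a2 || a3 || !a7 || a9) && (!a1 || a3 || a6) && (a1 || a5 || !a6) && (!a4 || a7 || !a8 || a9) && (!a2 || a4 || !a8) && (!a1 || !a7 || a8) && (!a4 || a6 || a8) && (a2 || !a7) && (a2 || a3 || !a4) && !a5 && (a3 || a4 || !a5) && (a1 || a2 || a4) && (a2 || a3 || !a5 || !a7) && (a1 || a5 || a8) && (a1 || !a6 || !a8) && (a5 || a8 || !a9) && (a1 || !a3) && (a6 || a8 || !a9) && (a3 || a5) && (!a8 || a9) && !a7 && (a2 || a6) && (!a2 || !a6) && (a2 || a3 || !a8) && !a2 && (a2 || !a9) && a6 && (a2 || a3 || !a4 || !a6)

a1 = True, a2 = False, a3 = True, a4 = False, a5 = False, a6 = True, a7 = False, a8 = False, a9 = False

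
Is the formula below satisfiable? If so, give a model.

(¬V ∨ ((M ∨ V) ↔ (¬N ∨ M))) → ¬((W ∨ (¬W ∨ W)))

M: False, W: False, N: True, V: True

  (¬V ∨ ((M ∨ V) ↔ (¬N ∨ M))) → ¬((W ∨ (¬W ∨ W))) = True
    ¬V ∨ ((M ∨ V) ↔ (¬N ∨ M)) = False
      ¬V = False
      (M ∨ V) ↔ (¬N ∨ M) = False
        M ∨ V = True
        ¬N ∨ M = False
          ¬N = False
    ¬((W ∨ (¬W ∨ W))) = False
      W ∨ (¬W ∨ W) = True
        ¬W ∨ W = True
          ¬W = True
The formula evaluates to True.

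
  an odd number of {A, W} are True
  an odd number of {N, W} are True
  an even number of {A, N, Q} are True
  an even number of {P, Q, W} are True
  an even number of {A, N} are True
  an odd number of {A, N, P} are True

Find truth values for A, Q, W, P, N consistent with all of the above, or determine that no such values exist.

A: False; Q: False; W: True; P: True; N: False

{A, W}: 1 true → odd ✓
{N, W}: 1 true → odd ✓
{A, N, Q}: 0 true → even ✓
{P, Q, W}: 2 true → even ✓
{A, N}: 0 true → even ✓
{A, N, P}: 1 true → odd ✓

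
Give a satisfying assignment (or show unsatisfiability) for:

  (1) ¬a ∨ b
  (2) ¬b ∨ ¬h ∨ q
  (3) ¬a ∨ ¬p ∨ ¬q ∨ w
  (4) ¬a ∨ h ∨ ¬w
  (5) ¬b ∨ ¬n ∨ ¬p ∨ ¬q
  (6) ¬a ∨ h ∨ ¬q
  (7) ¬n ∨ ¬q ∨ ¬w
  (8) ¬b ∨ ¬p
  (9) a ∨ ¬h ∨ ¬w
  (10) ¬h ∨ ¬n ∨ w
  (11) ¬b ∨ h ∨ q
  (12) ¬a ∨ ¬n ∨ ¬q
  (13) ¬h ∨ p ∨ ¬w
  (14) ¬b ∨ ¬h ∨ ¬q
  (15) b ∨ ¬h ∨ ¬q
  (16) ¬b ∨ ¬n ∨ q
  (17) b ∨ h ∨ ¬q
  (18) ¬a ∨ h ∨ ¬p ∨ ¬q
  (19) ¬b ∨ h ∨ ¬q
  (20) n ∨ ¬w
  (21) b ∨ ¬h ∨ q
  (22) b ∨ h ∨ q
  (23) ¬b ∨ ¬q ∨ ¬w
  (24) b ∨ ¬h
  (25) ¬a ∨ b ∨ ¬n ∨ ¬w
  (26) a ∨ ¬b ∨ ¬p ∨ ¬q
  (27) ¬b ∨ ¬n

Case h = True:
  (b ∨ ¬h) forces b = True.
  (¬b ∨ ¬h ∨ q) forces q = True.
  Clause (¬b ∨ ¬h ∨ ¬q) is falsified — contradiction.
Case h = False:
  If q = True:
    (¬a ∨ h ∨ ¬q) forces a = False.
    (b ∨ h ∨ ¬q) forces b = True.
    clause (¬b ∨ h ∨ ¬q) is falsified.
  If q = False:
    (¬b ∨ h ∨ q) forces b = False.
    clause (b ∨ h ∨ q) is falsified.
  Every sub-case reaches a contradiction.
Both cases fail, so the formula is unsatisfiable.

Unsatisfiable — no assignment works.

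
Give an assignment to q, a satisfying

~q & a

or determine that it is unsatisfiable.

q=F; a=T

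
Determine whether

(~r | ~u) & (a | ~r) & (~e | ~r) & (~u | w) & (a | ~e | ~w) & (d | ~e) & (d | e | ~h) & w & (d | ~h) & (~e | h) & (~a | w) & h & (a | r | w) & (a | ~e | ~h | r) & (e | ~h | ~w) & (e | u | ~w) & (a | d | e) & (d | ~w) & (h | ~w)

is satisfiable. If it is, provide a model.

Unit clause (w) forces w = True.
Unit clause (h) forces h = True.
In (e | ~h | ~w) only e is left, so e = True.
In (d | ~w) only d is left, so d = True.
In (~e | ~r) only ~r is left, so r = False.
In (a | ~e | ~w) only a is left, so a = True.
Set u = True.
All clauses satisfied.

e=T, h=T, a=T, w=T, u=T, r=F, d=T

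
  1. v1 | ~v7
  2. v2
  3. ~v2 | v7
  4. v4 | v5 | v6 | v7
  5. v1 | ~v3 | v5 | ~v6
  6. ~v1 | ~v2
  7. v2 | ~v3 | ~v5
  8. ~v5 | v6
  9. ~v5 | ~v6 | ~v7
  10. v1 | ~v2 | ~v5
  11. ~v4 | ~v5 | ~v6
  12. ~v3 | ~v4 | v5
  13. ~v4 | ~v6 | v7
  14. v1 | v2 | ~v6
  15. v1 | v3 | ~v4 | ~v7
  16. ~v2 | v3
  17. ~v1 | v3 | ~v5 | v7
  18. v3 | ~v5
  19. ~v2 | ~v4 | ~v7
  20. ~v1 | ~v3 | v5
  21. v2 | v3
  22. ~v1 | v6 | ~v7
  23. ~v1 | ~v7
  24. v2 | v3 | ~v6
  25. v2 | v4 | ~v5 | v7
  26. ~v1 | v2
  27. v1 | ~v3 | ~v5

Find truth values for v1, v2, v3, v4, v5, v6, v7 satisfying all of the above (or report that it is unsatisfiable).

The formula is unsatisfiable.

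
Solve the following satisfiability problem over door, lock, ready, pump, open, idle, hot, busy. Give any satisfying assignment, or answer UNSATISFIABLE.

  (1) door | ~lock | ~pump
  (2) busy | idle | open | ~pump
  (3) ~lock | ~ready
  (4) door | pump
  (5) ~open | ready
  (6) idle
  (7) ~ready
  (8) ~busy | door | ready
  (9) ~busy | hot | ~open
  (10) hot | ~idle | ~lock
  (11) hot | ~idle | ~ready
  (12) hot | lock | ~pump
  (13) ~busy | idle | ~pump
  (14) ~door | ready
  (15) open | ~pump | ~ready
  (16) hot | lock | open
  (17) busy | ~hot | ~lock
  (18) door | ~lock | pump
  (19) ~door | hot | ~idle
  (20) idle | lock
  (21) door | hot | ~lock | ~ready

Unit clause (idle) forces idle = True.
Unit clause (~ready) forces ready = False.
In (~door | ready) only ~door is left, so door = False.
In (door | pump) only pump is left, so pump = True.
In (~open | ready) only ~open is left, so open = False.
In (~busy | door | ready) only ~busy is left, so busy = False.
In (door | ~lock | ~pump) only ~lock is left, so lock = False.
In (hot | lock | ~pump) only hot is left, so hot = True.
All clauses satisfied.

door=F, lock=F, ready=F, pump=T, open=F, idle=T, hot=T, busy=F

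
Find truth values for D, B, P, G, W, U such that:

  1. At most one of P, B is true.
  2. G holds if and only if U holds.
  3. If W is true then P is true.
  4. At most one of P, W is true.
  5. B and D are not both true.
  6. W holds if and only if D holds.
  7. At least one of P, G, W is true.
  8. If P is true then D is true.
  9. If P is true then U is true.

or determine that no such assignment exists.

D = False; B = False; P = False; G = True; W = False; U = True

  (1) {P, B}: 0 true — at most one ✓
  (2) G=T, U=T — same ✓
  (3) W=F ⇒ P: vacuous ✓
  (4) {P, W}: 0 true — at most one ✓
  (5) B=F, D=F — not both ✓
  (6) W=F, D=F — same ✓
  (7) {P, G, W}: 1 true — at least one ✓
  (8) P=F ⇒ D: vacuous ✓
  (9) P=F ⇒ U: vacuous ✓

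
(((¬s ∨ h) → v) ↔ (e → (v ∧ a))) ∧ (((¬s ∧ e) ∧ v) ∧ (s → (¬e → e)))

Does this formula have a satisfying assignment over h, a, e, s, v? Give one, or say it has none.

h = False, a = True, e = True, s = False, v = True

  ((¬s ∨ h) → v) ↔ (e → (v ∧ a)) = True
    (¬s ∨ h) → v = True
      ¬s ∨ h = True
        ¬s = True
    e → (v ∧ a) = True
      v ∧ a = True
  ((¬s ∧ e) ∧ v) ∧ (s → (¬e → e)) = True
    (¬s ∧ e) ∧ v = True
      ¬s ∧ e = True
        ¬s = True
    s → (¬e → e) = True
      ¬e → e = True
        ¬e = False
Both conjuncts True, so the formula holds.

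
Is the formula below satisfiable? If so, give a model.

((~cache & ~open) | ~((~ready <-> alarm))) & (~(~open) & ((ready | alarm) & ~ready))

The formula is unsatisfiable.

Case open = True: the formula simplifies to ~((~ready <-> alarm)) & ((ready | alarm) & ~ready).
  ready = True: the conjunct ~ready is False.
  ready = False: simplifies to ~alarm & alarm.
    alarm = True: the conjunct ~alarm is False.
    alarm = False: the conjunct alarm is False.
Case open = False: the conjunct ~(~open) becomes ~(~False) = False.
Both cases fail — unsatisfiable.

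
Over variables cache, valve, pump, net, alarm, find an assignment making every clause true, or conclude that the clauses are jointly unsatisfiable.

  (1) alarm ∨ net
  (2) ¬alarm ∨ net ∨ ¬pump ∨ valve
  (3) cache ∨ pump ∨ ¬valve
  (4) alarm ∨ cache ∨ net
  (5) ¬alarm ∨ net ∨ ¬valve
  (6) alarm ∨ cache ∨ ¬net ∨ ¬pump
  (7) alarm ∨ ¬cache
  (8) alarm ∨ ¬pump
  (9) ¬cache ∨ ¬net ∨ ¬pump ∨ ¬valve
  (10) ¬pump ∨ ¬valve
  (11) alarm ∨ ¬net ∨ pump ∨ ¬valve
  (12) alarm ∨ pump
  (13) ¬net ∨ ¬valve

cache: True; valve: False; pump: True; net: True; alarm: True

Set cache = True.
  then (alarm ∨ ¬cache) forces alarm = True.
Try valve = True:
  (¬alarm ∨ net ∨ ¬valve) forces net = True.
  clause (¬net ∨ ¬valve) is falsified — backtrack.
So valve = False.
Set pump = True.
  then (¬alarm ∨ net ∨ ¬pump ∨ valve) forces net = True.
All clauses satisfied.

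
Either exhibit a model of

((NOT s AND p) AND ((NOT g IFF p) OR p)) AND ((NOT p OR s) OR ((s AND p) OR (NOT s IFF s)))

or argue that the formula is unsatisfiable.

UNSATISFIABLE

Case s = True: the conjunct NOT s is False.
Case s = False: the formula simplifies to (p AND ((NOT g IFF p) OR p)) AND NOT p.
  p = True: the conjunct NOT p is False.
  p = False: the conjunct p is False.
Both cases fail — unsatisfiable.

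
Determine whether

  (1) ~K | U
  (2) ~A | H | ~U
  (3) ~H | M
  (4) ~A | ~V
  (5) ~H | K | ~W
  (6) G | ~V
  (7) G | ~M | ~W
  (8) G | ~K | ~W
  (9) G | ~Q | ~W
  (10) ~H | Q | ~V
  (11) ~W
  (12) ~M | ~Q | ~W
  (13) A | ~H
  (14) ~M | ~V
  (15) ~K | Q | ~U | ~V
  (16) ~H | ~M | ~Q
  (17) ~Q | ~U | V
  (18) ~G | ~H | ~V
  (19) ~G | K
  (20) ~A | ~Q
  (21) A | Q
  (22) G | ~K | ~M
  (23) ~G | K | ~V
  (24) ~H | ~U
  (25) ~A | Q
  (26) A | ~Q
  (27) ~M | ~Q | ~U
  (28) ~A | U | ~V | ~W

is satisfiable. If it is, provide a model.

The formula is unsatisfiable.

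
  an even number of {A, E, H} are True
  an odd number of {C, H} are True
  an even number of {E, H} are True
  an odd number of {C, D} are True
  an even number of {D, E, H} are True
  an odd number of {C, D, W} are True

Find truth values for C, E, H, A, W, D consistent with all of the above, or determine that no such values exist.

C=T, E=F, H=F, A=F, W=F, D=F

{A, E, H}: 0 true → even ✓
{C, H}: 1 true → odd ✓
{E, H}: 0 true → even ✓
{C, D}: 1 true → odd ✓
{D, E, H}: 0 true → even ✓
{C, D, W}: 1 true → odd ✓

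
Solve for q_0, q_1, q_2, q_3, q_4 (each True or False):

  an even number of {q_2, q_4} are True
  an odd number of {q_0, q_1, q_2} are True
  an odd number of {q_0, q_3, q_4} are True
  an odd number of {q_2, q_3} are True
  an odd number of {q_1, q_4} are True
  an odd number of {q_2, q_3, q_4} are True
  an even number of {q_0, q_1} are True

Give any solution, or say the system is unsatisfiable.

The formula is unsatisfiable.

Adding constraints 1, 2, 4, 6, 7 mod 2: every variable appears an even number of times on the left, so the left side is 0.
But the right sides sum to 1 (mod 2). 0 ≠ 1 — the system is inconsistent.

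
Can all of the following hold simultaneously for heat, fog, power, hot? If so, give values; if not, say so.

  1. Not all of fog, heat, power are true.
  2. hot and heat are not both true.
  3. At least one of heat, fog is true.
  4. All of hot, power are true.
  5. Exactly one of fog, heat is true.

heat = False; fog = True; power = True; hot = True

  (1) {fog, heat, power}: 2/3 true — not all ✓
  (2) hot=T, heat=F — not both ✓
  (3) {heat, fog}: 1 true — at least one ✓
  (4) {hot, power}: all 2 true ✓
  (5) {fog, heat}: 1 true — exactly one ✓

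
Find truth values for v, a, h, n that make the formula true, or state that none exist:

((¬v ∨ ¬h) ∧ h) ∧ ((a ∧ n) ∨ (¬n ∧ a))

v = False; a = True; h = True; n = True

  (¬v ∨ ¬h) ∧ h = True
    ¬v ∨ ¬h = True
      ¬v = True
      ¬h = False
  (a ∧ n) ∨ (¬n ∧ a) = True
    a ∧ n = True
    ¬n ∧ a = False
      ¬n = False
Both conjuncts True, so the formula holds.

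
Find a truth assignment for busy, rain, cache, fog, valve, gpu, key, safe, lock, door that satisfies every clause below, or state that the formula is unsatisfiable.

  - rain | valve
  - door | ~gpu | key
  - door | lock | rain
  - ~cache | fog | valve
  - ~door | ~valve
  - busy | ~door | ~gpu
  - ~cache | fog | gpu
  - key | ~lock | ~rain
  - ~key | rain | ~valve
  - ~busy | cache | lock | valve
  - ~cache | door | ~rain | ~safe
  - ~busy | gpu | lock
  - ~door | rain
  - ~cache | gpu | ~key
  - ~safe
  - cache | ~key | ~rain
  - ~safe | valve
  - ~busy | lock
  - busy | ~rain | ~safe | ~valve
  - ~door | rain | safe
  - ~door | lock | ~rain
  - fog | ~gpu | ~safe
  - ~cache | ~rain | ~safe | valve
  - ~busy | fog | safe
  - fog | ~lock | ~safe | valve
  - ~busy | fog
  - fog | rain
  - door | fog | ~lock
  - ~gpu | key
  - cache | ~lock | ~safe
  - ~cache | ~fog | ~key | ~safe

busy=T; rain=F; cache=T; fog=T; valve=T; gpu=F; key=F; safe=F; lock=T; door=F

Unit clause (~safe) forces safe = False.
Set busy = True.
  then (~busy | lock) forces lock = True.
  then (~busy | fog | safe) forces fog = True.
Set rain = False.
  then (rain | valve) forces valve = True.
  then (~door | ~valve) forces door = False.
  then (~key | rain | ~valve) forces key = False.
  then (~gpu | key) forces gpu = False.
Set cache = True.
All clauses satisfied.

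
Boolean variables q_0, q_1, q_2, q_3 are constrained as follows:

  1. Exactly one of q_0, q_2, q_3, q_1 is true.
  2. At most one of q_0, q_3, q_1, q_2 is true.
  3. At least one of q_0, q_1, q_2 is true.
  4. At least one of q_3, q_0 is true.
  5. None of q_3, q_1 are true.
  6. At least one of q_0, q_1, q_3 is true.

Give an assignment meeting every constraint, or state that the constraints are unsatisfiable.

q_0=T; q_1=F; q_2=F; q_3=F

  (1) {q_0, q_2, q_3, q_1}: 1 true — exactly one ✓
  (2) {q_0, q_3, q_1, q_2}: 1 true — at most one ✓
  (3) {q_0, q_1, q_2}: 1 true — at least one ✓
  (4) {q_3, q_0}: 1 true — at least one ✓
  (5) {q_3, q_1}: 0 true — none ✓
  (6) {q_0, q_1, q_3}: 1 true — at least one ✓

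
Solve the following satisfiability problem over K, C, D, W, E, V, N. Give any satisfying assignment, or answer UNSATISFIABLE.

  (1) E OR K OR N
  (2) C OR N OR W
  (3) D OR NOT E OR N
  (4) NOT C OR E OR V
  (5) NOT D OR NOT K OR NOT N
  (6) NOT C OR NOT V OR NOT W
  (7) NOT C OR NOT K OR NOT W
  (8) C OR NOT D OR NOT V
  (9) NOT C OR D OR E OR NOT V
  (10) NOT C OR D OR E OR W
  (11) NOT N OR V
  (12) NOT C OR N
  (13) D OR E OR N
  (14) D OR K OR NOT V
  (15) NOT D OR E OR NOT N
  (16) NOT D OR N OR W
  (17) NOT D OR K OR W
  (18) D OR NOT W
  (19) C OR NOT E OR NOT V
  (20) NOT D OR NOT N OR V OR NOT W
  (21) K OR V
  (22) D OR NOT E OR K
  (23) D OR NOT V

Try K = False:
  (K OR V) forces V = True.
  (D OR K OR NOT V) forces D = True.
  (C OR NOT D OR NOT V) forces C = True.
  (NOT C OR NOT V OR NOT W) forces W = False.
  clause (NOT D OR K OR W) is falsified — backtrack.
So K = True.
Set C = False.
Set D = True.
  then (NOT D OR NOT K OR NOT N) forces N = False.
  then (C OR NOT D OR NOT V) forces V = False.
  then (NOT D OR N OR W) forces W = True.
Set E = False.
All clauses satisfied.

K = True; C = False; D = True; W = True; E = False; V = False; N = False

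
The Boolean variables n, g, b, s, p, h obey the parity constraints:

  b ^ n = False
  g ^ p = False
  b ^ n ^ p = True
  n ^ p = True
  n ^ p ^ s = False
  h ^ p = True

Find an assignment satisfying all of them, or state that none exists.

n = False, g = True, b = False, s = True, p = True, h = False

b ^ n = F ^ F = False ✓
g ^ p = T ^ T = False ✓
b ^ n ^ p = F ^ F ^ T = True ✓
n ^ p = F ^ T = True ✓
n ^ p ^ s = F ^ T ^ T = False ✓
h ^ p = F ^ T = True ✓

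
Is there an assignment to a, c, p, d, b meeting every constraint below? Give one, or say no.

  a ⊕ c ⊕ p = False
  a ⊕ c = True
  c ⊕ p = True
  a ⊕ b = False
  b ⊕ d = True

a=T; c=F; p=T; d=F; b=T

a ⊕ c ⊕ p = T ⊕ F ⊕ T = False ✓
a ⊕ c = T ⊕ F = True ✓
c ⊕ p = F ⊕ T = True ✓
a ⊕ b = T ⊕ T = False ✓
b ⊕ d = T ⊕ F = True ✓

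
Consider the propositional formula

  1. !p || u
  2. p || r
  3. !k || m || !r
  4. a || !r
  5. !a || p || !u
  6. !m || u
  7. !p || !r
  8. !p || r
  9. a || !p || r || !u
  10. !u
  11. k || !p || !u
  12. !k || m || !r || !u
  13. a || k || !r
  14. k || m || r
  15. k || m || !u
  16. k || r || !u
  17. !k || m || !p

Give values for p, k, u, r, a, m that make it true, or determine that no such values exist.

p = False, k = False, u = False, r = True, a = True, m = False

Unit clause (!u) forces u = False.
In (!p || u) only !p is left, so p = False.
In (p || r) only r is left, so r = True.
In (a || !r) only a is left, so a = True.
In (!m || u) only !m is left, so m = False.
In (!k || m || !r) only !k is left, so k = False.
All clauses satisfied.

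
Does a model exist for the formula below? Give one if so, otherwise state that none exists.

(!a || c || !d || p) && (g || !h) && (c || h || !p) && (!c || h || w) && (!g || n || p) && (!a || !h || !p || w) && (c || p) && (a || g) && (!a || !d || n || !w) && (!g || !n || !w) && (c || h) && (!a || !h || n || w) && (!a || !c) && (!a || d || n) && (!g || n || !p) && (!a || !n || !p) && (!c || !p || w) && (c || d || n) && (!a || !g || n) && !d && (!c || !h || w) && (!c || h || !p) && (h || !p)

g=T, w=F, h=T, n=T, d=F, p=T, c=F, a=F

Unit clause (!d) forces d = False.
Try g = False:
  (g || !h) forces h = False.
  (a || g) forces a = True.
  (c || h) forces c = True.
  clause (!a || !c) is falsified — backtrack.
So g = True.
Set w = False.
Set h = True.
  then (!c || !h || w) forces c = False.
  then (c || p) forces p = True.
  then (!g || n || !p) forces n = True.
  then (!a || !n || !p) forces a = False.
All clauses satisfied.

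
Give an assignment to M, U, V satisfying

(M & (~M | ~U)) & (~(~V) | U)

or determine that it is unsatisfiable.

M: True, U: False, V: True

  M & (~M | ~U) = True
    ~M | ~U = True
      ~M = False
      ~U = True
  ~(~V) | U = True
    ~(~V) = True
      ~V = False
Both conjuncts True, so the formula holds.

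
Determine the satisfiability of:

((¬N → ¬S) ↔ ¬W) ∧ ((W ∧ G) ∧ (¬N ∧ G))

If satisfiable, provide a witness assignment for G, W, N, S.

G=T; W=T; N=F; S=T

  (¬N → ¬S) ↔ ¬W = True
    ¬N → ¬S = False
      ¬N = True
      ¬S = False
    ¬W = False
  (W ∧ G) ∧ (¬N ∧ G) = True
    W ∧ G = True
    ¬N ∧ G = True
      ¬N = True
Both conjuncts True, so the formula holds.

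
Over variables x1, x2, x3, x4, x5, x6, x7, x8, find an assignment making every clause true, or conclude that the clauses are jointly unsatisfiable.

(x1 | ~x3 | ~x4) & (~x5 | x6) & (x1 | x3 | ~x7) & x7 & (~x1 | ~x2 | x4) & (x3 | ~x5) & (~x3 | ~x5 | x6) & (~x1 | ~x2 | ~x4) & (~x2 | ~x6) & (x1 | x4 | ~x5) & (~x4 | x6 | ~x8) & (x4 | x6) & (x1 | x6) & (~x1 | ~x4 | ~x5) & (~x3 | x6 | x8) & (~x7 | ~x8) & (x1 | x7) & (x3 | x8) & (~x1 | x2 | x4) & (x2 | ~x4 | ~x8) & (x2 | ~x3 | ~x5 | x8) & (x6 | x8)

Unit clause (x7) forces x7 = True.
In (~x7 | ~x8) only ~x8 is left, so x8 = False.
In (x3 | x8) only x3 is left, so x3 = True.
In (x6 | x8) only x6 is left, so x6 = True.
In (~x2 | ~x6) only ~x2 is left, so x2 = False.
In (x2 | ~x3 | ~x5 | x8) only ~x5 is left, so x5 = False.
Set x1 = True.
  then (~x1 | x2 | x4) forces x4 = True.
All clauses satisfied.

x1: True, x2: False, x3: True, x4: True, x5: False, x6: True, x7: True, x8: False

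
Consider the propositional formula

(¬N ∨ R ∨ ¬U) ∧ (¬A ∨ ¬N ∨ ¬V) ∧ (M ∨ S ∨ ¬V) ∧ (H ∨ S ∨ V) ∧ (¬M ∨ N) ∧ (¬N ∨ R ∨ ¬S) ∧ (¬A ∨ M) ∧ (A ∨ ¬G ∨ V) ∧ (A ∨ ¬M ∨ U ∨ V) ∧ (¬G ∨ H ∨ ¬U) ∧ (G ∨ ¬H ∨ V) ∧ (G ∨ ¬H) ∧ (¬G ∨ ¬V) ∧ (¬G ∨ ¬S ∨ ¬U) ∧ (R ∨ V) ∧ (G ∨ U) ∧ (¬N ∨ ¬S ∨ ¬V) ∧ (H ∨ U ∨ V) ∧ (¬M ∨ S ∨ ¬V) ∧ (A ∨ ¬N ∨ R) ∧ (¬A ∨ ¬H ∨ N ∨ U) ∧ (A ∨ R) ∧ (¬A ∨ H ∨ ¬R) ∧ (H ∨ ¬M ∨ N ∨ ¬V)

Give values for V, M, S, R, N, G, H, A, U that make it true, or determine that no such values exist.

Set V = False.
  then (R ∨ V) forces R = True.
Set M = True.
  then (¬M ∨ N) forces N = True.
Set S = True.
Set G = False.
  then (G ∨ ¬H ∨ V) forces H = False.
  then (G ∨ U) forces U = True.
  then (¬A ∨ H ∨ ¬R) forces A = False.
All clauses satisfied.

V=F, M=T, S=T, R=T, N=T, G=F, H=F, A=F, U=T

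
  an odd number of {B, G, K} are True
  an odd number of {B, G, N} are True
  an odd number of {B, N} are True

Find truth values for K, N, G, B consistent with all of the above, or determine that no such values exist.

K = False, N = False, G = False, B = True

{B, G, K}: 1 true → odd ✓
{B, G, N}: 1 true → odd ✓
{B, N}: 1 true → odd ✓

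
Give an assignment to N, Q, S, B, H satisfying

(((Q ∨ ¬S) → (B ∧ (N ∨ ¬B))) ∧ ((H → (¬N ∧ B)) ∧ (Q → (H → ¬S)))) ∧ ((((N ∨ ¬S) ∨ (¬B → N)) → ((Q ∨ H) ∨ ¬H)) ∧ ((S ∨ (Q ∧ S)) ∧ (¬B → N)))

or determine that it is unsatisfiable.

N: True, Q: True, S: True, B: True, H: False

  ((Q ∨ ¬S) → (B ∧ (N ∨ ¬B))) ∧ ((H → (¬N ∧ B)) ∧ (Q → (H → ¬S))) = True
    (Q ∨ ¬S) → (B ∧ (N ∨ ¬B)) = True
      Q ∨ ¬S = True
        ¬S = False
      B ∧ (N ∨ ¬B) = True
        N ∨ ¬B = True
          ¬B = False
    (H → (¬N ∧ B)) ∧ (Q → (H → ¬S)) = True
      H → (¬N ∧ B) = True
        ¬N ∧ B = False
          ¬N = False
      Q → (H → ¬S) = True
        H → ¬S = True
          ¬S = False
  (((N ∨ ¬S) ∨ (¬B → N)) → ((Q ∨ H) ∨ ¬H)) ∧ ((S ∨ (Q ∧ S)) ∧ (¬B → N)) = True
    ((N ∨ ¬S) ∨ (¬B → N)) → ((Q ∨ H) ∨ ¬H) = True
      (N ∨ ¬S) ∨ (¬B → N) = True
        N ∨ ¬S = True
          ¬S = False
        ¬B → N = True
          ¬B = False
      (Q ∨ H) ∨ ¬H = True
        Q ∨ H = True
        ¬H = True
    (S ∨ (Q ∧ S)) ∧ (¬B → N) = True
      S ∨ (Q ∧ S) = True
        Q ∧ S = True
      ¬B → N = True
        ¬B = False
Both conjuncts True, so the formula holds.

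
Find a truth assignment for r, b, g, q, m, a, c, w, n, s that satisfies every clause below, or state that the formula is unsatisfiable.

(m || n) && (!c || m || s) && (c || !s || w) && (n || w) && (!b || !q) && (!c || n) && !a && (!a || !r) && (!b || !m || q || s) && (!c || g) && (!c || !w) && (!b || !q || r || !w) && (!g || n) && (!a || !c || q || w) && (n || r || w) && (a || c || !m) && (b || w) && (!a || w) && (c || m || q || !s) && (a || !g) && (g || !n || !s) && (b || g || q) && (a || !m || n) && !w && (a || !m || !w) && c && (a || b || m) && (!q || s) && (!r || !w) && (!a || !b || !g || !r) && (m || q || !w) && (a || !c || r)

Unsatisfiable

Case a = True:
  Clause (!a) is falsified — contradiction.
Case a = False:
  (a || !g) forces g = False.
  (!c || g) forces c = False.
  Clause (c) is falsified — contradiction.
Both cases fail, so the formula is unsatisfiable.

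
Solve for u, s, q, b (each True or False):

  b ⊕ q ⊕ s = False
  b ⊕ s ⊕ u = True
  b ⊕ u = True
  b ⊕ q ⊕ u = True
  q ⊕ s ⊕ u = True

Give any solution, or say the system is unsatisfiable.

u=T, s=F, q=F, b=F

b ⊕ q ⊕ s = F ⊕ F ⊕ F = False ✓
b ⊕ s ⊕ u = F ⊕ F ⊕ T = True ✓
b ⊕ u = F ⊕ T = True ✓
b ⊕ q ⊕ u = F ⊕ F ⊕ T = True ✓
q ⊕ s ⊕ u = F ⊕ F ⊕ T = True ✓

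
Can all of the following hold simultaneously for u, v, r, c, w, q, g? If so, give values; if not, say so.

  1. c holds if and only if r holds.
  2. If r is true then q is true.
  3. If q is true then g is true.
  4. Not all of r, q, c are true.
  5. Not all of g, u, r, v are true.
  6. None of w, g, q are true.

u = True; v = True; r = False; c = False; w = False; q = False; g = False

  (1) c=F, r=F — same ✓
  (2) r=F ⇒ q: vacuous ✓
  (3) q=F ⇒ g: vacuous ✓
  (4) {r, q, c}: 0/3 true — not all ✓
  (5) {g, u, r, v}: 2/4 true — not all ✓
  (6) {w, g, q}: 0 true — none ✓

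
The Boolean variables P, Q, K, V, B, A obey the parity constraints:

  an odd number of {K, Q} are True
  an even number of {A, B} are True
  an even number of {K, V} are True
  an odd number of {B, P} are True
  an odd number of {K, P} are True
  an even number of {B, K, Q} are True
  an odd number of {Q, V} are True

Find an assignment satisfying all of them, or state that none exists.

P = False, Q = False, K = True, V = True, B = True, A = True

{K, Q}: 1 true → odd ✓
{A, B}: 2 true → even ✓
{K, V}: 2 true → even ✓
{B, P}: 1 true → odd ✓
{K, P}: 1 true → odd ✓
{B, K, Q}: 2 true → even ✓
{Q, V}: 1 true → odd ✓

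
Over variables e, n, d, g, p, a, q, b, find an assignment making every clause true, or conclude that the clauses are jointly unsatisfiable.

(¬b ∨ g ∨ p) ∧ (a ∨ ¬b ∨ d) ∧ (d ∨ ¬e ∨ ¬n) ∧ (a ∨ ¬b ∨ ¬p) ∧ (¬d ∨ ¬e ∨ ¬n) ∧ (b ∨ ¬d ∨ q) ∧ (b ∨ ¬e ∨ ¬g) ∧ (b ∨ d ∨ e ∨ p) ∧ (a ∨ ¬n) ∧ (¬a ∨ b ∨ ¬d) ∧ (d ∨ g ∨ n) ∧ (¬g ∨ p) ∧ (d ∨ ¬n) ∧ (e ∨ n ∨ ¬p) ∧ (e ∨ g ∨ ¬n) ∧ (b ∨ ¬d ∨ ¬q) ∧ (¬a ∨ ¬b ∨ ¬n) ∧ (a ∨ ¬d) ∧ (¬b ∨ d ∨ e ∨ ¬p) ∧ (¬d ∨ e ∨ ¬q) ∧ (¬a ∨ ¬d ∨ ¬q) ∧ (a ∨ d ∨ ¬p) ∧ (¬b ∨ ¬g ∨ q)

e = True, n = False, d = False, g = True, p = True, a = True, q = True, b = True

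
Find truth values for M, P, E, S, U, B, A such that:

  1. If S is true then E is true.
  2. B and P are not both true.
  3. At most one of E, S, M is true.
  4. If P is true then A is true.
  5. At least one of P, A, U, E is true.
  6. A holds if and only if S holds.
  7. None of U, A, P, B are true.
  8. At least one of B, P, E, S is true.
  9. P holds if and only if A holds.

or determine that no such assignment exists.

M = False, P = False, E = True, S = False, U = False, B = False, A = False

  (1) S=F ⇒ E: vacuous ✓
  (2) B=F, P=F — not both ✓
  (3) {E, S, M}: 1 true — at most one ✓
  (4) P=F ⇒ A: vacuous ✓
  (5) {P, A, U, E}: 1 true — at least one ✓
  (6) A=F, S=F — same ✓
  (7) {U, A, P, B}: 0 true — none ✓
  (8) {B, P, E, S}: 1 true — at least one ✓
  (9) P=F, A=F — same ✓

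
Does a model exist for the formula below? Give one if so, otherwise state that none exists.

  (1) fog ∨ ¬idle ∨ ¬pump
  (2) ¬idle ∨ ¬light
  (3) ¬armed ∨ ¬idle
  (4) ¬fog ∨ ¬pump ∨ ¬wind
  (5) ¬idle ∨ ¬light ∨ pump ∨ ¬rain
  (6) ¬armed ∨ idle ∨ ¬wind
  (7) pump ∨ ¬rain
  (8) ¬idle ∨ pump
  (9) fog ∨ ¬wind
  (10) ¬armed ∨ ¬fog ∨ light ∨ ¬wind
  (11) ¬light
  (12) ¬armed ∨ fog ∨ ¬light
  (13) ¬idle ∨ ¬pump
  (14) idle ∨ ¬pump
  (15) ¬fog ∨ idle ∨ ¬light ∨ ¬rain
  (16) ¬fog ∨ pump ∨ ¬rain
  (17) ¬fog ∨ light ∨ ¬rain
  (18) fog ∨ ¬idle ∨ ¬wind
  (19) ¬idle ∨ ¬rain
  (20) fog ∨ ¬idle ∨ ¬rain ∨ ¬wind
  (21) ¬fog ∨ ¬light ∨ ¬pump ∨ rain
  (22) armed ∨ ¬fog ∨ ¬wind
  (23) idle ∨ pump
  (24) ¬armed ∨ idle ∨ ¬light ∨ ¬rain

Unsatisfiable — no assignment works.

Case pump = True:
  (¬light) forces light = False.
  (¬idle ∨ ¬pump) forces idle = False.
  Clause (idle ∨ ¬pump) is falsified — contradiction.
Case pump = False:
  (pump ∨ ¬rain) forces rain = False.
  (¬idle ∨ pump) forces idle = False.
  Clause (idle ∨ pump) is falsified — contradiction.
Both cases fail, so the formula is unsatisfiable.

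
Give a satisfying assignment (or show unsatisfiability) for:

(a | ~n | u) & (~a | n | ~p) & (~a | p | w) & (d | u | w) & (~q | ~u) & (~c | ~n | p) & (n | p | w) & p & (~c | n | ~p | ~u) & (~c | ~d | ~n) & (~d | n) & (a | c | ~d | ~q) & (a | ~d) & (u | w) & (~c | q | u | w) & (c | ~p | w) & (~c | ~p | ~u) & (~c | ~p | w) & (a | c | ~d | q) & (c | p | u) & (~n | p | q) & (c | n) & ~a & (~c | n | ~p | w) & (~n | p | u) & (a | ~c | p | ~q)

Unit clause (p) forces p = True.
Unit clause (~a) forces a = False.
In (a | ~d) only ~d is left, so d = False.
Set u = False.
  then (a | ~n | u) forces n = False.
  then (d | u | w) forces w = True.
  then (c | n) forces c = True.
Set q = True.
All clauses satisfied.

u=F, q=T, p=T, a=F, d=F, c=T, w=T, n=F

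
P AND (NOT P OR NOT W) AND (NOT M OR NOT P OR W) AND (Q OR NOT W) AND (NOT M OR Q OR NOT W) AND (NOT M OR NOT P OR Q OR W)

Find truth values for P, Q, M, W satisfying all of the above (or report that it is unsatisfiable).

Unit clause (P) forces P = True.
In (NOT P OR NOT W) only NOT W is left, so W = False.
In (NOT M OR NOT P OR W) only NOT M is left, so M = False.
Set Q = False.
Check each clause:
  (P): P holds.
  (NOT P OR NOT W): NOT W holds.
  (NOT M OR NOT P OR W): NOT M holds.
  (Q OR NOT W): NOT W holds.
  (NOT M OR Q OR NOT W): NOT M holds.
  (NOT M OR NOT P OR Q OR W): NOT M holds.
All clauses satisfied.

P = True; Q = False; M = False; W = False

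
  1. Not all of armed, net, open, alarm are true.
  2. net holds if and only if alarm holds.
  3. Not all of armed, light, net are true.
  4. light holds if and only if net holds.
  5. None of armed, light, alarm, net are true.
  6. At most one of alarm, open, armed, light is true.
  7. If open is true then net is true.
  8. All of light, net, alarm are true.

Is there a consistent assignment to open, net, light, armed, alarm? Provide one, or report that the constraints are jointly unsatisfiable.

Unsatisfiable — no assignment works.

Case net = True:
  Constraint (5) is violated (net=T) — contradiction.
Case net = False:
  Constraint (8) is violated (net=F) — contradiction.
Both cases fail — unsatisfiable.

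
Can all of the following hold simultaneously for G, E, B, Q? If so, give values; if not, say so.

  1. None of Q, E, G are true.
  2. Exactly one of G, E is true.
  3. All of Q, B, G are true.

UNSATISFIABLE

Case G = True:
  Constraint (1) is violated (G=T) — contradiction.
Case G = False:
  Constraint (3) is violated (G=F) — contradiction.
Both cases fail — unsatisfiable.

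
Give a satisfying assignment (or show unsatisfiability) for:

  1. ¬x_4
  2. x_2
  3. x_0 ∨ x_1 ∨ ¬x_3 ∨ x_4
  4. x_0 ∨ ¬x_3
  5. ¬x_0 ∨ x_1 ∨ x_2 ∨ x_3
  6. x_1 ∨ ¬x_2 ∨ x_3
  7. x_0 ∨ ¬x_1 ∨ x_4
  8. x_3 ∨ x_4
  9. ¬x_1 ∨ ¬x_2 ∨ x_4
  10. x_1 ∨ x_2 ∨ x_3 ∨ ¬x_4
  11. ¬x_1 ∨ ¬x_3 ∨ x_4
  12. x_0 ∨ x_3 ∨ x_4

x_0: True, x_1: False, x_2: True, x_3: True, x_4: False

Unit clause (¬x_4) forces x_4 = False.
Unit clause (x_2) forces x_2 = True.
In (x_3 ∨ x_4) only x_3 is left, so x_3 = True.
In (¬x_1 ∨ ¬x_2 ∨ x_4) only ¬x_1 is left, so x_1 = False.
In (x_0 ∨ x_1 ∨ ¬x_3 ∨ x_4) only x_0 is left, so x_0 = True.
All clauses satisfied.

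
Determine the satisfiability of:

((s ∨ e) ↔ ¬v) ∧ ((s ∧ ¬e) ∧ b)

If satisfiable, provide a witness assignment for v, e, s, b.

v = False, e = False, s = True, b = True

  (s ∨ e) ↔ ¬v = True
    s ∨ e = True
    ¬v = True
  (s ∧ ¬e) ∧ b = True
    s ∧ ¬e = True
      ¬e = True
Both conjuncts True, so the formula holds.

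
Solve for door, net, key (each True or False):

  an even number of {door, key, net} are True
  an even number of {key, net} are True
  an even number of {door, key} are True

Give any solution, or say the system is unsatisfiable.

door = False, net = False, key = False

{door, key, net}: 0 true → even ✓
{key, net}: 0 true → even ✓
{door, key}: 0 true → even ✓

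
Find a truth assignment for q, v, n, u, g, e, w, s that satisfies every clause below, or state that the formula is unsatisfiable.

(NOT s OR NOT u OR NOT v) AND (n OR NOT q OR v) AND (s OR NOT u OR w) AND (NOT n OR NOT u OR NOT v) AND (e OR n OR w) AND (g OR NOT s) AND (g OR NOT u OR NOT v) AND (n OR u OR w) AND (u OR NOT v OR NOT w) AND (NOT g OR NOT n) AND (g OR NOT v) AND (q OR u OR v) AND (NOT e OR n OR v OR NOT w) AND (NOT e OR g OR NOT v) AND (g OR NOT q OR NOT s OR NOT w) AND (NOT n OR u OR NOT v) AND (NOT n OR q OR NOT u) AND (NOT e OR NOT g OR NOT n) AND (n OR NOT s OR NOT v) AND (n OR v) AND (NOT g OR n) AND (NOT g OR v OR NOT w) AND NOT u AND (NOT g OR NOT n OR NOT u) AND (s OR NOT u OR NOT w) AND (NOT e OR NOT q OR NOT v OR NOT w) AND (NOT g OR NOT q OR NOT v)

q=T, v=F, n=T, u=F, g=F, e=F, w=F, s=F

Unit clause (NOT u) forces u = False.
Try q = False:
  (q OR u OR v) forces v = True.
  (u OR NOT v OR NOT w) forces w = False.
  (n OR u OR w) forces n = True.
  clause (NOT n OR u OR NOT v) is falsified — backtrack.
So q = True.
Try v = True:
  (u OR NOT v OR NOT w) forces w = False.
  (n OR u OR w) forces n = True.
  clause (NOT n OR u OR NOT v) is falsified — backtrack.
So v = False.
  then (n OR NOT q OR v) forces n = True.
  then (NOT g OR NOT n) forces g = False.
  then (g OR NOT s) forces s = False.
Set e = False.
Set w = False.
All clauses satisfied.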